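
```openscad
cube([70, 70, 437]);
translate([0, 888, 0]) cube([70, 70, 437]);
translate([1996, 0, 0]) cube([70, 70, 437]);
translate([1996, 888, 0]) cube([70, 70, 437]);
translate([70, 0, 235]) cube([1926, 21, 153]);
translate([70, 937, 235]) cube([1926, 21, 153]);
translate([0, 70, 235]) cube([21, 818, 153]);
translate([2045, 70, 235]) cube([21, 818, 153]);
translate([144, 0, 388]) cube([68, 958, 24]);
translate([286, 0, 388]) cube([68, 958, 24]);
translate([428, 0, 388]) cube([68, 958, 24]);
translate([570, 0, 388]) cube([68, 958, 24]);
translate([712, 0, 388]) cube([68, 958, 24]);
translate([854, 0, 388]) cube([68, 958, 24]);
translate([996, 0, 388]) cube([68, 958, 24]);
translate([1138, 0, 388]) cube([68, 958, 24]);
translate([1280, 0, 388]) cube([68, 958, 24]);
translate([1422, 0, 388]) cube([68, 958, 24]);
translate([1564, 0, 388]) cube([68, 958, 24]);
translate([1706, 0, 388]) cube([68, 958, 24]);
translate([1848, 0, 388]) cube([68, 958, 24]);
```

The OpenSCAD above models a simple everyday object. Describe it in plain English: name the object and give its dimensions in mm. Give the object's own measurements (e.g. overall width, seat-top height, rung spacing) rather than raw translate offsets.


A bed frame 2066 mm long (x) by 958 mm wide (y). Four 70×70 mm corner posts, 437 mm tall, at the corners of the footprint. Four rails of 21 mm thickness and 153 mm height run between adjacent posts with their undersides at z = 235 mm, their outer faces flush with the outside of the frame (the two x-running rails run between the posts' inner faces; the two y-running rails run between the posts' inner faces). 13 slats, each 68 mm wide (x) and 24 mm thick, lie across the top of the two x-running rails, running the full 958 mm width of the frame in y; along x they sit between the end posts with a 74 mm gap after the −x posts and between neighbouring slats, leaving 80 mm before the +x posts.


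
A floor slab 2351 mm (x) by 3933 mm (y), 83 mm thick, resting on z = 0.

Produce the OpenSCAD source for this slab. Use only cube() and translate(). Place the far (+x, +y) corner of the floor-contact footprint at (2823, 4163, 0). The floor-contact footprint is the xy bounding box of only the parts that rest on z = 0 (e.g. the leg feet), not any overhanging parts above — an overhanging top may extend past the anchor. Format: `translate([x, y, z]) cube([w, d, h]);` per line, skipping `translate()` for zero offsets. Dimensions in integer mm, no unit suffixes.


translate([472, 230, 0]) cube([2351, 3933, 83]);


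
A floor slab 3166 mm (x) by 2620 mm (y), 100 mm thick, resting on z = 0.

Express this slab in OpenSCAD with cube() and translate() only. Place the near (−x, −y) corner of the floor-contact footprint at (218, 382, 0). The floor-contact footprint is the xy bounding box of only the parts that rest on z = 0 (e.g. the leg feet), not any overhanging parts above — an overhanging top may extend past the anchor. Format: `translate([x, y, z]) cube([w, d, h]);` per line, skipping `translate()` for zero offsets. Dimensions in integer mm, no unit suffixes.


translate([218, 382, 0]) cube([3166, 2620, 100]);


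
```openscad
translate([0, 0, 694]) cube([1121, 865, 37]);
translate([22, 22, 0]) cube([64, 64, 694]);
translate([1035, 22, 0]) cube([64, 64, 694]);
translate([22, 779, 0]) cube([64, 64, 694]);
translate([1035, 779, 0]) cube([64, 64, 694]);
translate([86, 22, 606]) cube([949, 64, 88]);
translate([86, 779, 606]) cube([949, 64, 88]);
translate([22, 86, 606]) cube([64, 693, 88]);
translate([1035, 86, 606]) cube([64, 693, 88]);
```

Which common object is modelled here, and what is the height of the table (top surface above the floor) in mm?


A table. The table height is 731 mm.

A 1121×865×37 slab sits at z = 694 on four 64 mm square posts — a table. The top surface is at 694 + 37 = 731 mm.


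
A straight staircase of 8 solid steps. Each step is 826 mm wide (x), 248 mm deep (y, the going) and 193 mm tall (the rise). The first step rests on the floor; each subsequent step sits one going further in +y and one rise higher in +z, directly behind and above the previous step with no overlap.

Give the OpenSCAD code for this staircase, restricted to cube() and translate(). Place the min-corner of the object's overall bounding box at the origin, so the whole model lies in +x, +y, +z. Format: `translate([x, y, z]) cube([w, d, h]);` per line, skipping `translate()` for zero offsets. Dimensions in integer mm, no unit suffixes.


cube([826, 248, 193]);
translate([0, 248, 193]) cube([826, 248, 193]);
translate([0, 496, 386]) cube([826, 248, 193]);
translate([0, 744, 579]) cube([826, 248, 193]);
translate([0, 992, 772]) cube([826, 248, 193]);
translate([0, 1240, 965]) cube([826, 248, 193]);
translate([0, 1488, 1158]) cube([826, 248, 193]);
translate([0, 1736, 1351]) cube([826, 248, 193]);


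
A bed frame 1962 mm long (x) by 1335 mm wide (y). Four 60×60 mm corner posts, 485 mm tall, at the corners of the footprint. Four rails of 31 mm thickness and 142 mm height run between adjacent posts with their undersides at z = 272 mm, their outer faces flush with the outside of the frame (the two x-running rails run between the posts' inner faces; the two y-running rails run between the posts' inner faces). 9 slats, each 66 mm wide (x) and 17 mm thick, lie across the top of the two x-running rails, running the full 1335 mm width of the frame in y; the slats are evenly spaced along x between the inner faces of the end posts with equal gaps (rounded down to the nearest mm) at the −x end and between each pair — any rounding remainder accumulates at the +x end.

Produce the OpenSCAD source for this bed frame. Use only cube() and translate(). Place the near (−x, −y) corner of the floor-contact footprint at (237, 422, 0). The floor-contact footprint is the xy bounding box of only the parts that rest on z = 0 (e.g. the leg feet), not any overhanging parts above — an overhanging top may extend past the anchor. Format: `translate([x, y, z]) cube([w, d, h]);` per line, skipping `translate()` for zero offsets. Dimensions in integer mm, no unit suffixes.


translate([237, 422, 0]) cube([60, 60, 485]);
translate([237, 1697, 0]) cube([60, 60, 485]);
translate([2139, 422, 0]) cube([60, 60, 485]);
translate([2139, 1697, 0]) cube([60, 60, 485]);
translate([297, 422, 272]) cube([1842, 31, 142]);
translate([297, 1726, 272]) cube([1842, 31, 142]);
translate([237, 482, 272]) cube([31, 1215, 142]);
translate([2168, 482, 272]) cube([31, 1215, 142]);
translate([421, 422, 414]) cube([66, 1335, 17]);
translate([611, 422, 414]) cube([66, 1335, 17]);
translate([801, 422, 414]) cube([66, 1335, 17]);
translate([991, 422, 414]) cube([66, 1335, 17]);
translate([1181, 422, 414]) cube([66, 1335, 17]);
translate([1371, 422, 414]) cube([66, 1335, 17]);
translate([1561, 422, 414]) cube([66, 1335, 17]);
translate([1751, 422, 414]) cube([66, 1335, 17]);
translate([1941, 422, 414]) cube([66, 1335, 17]);


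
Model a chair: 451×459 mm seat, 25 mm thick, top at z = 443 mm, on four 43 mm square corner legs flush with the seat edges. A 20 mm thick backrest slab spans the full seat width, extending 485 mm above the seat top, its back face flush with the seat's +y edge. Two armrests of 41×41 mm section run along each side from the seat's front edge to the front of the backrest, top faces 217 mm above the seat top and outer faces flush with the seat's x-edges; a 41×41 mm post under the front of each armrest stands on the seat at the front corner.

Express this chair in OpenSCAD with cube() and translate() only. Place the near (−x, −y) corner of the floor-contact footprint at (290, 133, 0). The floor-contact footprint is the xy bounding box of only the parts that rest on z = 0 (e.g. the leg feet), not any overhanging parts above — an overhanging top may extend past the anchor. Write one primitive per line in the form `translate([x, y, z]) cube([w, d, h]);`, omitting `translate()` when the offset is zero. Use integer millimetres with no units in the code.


// leg_h = 443 - 25 = 418
// arm post h = 217 - 41 = 176
translate([290, 133, 418]) cube([451, 459, 25]);
translate([290, 133, 0]) cube([43, 43, 418]);
translate([698, 133, 0]) cube([43, 43, 418]);
translate([290, 549, 0]) cube([43, 43, 418]);
translate([698, 549, 0]) cube([43, 43, 418]);
translate([290, 572, 443]) cube([451, 20, 485]);
translate([290, 133, 619]) cube([41, 439, 41]);
translate([700, 133, 619]) cube([41, 439, 41]);
translate([290, 133, 443]) cube([41, 41, 176]);
translate([700, 133, 443]) cube([41, 41, 176]);


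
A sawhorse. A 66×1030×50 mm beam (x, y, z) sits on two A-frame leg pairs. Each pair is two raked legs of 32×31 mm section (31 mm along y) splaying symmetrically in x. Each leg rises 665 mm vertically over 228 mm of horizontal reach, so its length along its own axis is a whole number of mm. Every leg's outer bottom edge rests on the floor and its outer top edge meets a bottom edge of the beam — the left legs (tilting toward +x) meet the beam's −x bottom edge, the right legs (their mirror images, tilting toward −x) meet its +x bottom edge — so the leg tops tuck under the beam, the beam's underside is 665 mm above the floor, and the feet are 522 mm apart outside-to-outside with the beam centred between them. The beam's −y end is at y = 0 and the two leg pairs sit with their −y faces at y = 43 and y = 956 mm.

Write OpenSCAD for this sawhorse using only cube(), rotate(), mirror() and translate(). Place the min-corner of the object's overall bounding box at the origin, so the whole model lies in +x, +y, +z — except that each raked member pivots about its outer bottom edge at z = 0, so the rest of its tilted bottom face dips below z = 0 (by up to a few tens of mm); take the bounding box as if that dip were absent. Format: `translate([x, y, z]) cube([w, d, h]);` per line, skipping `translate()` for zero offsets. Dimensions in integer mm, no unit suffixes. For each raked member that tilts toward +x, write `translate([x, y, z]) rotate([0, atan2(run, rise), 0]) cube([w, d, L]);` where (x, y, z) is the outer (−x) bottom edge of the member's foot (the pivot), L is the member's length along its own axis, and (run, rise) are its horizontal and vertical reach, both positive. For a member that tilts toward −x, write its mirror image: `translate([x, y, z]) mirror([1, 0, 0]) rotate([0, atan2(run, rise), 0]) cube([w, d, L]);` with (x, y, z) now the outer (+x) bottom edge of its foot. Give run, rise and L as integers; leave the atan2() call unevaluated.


translate([228, 0, 665]) cube([66, 1030, 50]);
translate([0, 43, 0]) rotate([0, atan2(228, 665), 0]) cube([32, 31, 703]);
translate([522, 43, 0]) mirror([1, 0, 0]) rotate([0, atan2(228, 665), 0]) cube([32, 31, 703]);
translate([0, 956, 0]) rotate([0, atan2(228, 665), 0]) cube([32, 31, 703]);
translate([522, 956, 0]) mirror([1, 0, 0]) rotate([0, atan2(228, 665), 0]) cube([32, 31, 703]);


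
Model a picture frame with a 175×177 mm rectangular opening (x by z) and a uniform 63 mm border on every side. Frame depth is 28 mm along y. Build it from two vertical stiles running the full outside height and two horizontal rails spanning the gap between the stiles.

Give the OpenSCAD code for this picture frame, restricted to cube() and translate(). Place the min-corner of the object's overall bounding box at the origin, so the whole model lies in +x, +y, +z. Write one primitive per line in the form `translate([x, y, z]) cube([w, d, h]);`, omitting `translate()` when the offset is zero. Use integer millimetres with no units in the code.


cube([63, 28, 303]);
translate([238, 0, 0]) cube([63, 28, 303]);
translate([63, 0, 0]) cube([175, 28, 63]);
translate([63, 0, 240]) cube([175, 28, 63]);


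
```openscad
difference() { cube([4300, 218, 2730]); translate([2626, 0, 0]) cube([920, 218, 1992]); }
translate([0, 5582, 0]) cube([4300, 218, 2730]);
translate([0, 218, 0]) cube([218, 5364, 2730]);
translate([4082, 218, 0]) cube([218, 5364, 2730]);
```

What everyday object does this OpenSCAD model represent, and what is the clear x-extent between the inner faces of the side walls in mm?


A single room. The interior width is 3864 mm.

Four walls enclosing a rectangle with a door in the front wall — a room. Outside width 4300 minus two 218 mm walls gives 3864 mm.


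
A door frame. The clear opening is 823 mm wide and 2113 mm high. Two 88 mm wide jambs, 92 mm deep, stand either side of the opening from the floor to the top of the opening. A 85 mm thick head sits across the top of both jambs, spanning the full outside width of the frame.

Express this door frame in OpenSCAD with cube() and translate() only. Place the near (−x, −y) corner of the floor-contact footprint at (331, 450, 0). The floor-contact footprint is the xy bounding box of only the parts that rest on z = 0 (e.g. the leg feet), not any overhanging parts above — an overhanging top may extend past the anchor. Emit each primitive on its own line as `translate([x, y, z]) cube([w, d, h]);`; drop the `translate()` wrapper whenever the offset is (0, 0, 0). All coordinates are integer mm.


translate([331, 450, 0]) cube([88, 92, 2113]);
translate([1242, 450, 0]) cube([88, 92, 2113]);
translate([331, 450, 2113]) cube([999, 92, 85]);


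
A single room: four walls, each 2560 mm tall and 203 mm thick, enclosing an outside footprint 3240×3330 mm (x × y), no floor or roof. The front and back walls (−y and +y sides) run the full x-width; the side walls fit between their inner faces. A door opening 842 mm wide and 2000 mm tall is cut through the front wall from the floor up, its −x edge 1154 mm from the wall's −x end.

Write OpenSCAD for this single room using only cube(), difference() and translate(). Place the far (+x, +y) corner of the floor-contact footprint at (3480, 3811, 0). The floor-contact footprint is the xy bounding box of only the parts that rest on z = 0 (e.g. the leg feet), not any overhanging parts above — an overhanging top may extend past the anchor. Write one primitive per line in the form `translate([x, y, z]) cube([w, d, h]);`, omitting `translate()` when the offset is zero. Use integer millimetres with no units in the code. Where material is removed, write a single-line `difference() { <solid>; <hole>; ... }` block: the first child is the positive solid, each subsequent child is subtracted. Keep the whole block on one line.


difference() { translate([240, 481, 0]) cube([3240, 203, 2560]); translate([1394, 481, 0]) cube([842, 203, 2000]); }
translate([240, 3608, 0]) cube([3240, 203, 2560]);
translate([240, 684, 0]) cube([203, 2924, 2560]);
translate([3277, 684, 0]) cube([203, 2924, 2560]);


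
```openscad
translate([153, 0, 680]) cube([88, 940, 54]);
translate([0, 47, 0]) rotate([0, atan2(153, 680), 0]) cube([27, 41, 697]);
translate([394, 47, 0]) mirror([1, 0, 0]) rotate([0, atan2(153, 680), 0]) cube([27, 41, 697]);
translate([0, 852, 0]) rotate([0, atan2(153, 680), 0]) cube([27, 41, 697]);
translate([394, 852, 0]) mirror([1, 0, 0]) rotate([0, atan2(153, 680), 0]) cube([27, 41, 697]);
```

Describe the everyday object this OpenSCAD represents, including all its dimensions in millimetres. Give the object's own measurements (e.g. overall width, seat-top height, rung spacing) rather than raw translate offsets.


A sawhorse. A 88×940×54 mm beam (x, y, z) sits on two A-frame leg pairs. Each pair is two raked legs of 27×41 mm section (41 mm along y) splaying symmetrically in x. Each leg rises 680 mm vertically over 153 mm of horizontal reach and is 697 mm long along its own axis. Every leg's outer bottom edge rests on the floor and its outer top edge meets a bottom edge of the beam — the left legs (tilting toward +x) meet the beam's −x bottom edge, the right legs (their mirror images, tilting toward −x) meet its +x bottom edge — so the leg tops tuck under the beam, the beam's underside is 680 mm above the floor, and the feet are 394 mm apart outside-to-outside with the beam centred between them. The two leg pairs are set in 47 mm from either end of the beam.


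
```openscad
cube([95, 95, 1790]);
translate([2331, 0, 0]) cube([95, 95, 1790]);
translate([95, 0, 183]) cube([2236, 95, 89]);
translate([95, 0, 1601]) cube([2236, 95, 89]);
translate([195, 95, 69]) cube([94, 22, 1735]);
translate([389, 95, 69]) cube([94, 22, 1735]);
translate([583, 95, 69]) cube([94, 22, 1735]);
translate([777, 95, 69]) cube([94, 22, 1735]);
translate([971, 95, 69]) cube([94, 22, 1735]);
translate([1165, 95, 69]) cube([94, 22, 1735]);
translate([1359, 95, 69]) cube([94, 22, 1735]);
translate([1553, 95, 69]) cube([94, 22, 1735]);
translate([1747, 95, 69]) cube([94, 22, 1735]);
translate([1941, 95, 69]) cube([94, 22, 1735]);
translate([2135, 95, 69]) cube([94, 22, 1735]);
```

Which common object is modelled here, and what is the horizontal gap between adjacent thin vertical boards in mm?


A fence section. The picket gap is 100 mm.

Two posts, two rails, 11 pickets — a fence section. Span 2236 mm holds 11 pickets of 94 mm with 12 equal gaps: ⌊(2236 − 11·94) / 12⌋ = 100 mm.


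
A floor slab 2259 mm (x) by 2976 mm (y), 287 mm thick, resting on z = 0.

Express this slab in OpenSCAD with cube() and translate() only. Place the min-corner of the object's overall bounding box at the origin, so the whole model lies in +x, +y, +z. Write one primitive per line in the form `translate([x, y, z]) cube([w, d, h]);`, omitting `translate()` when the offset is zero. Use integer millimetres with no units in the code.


cube([2259, 2976, 287]);


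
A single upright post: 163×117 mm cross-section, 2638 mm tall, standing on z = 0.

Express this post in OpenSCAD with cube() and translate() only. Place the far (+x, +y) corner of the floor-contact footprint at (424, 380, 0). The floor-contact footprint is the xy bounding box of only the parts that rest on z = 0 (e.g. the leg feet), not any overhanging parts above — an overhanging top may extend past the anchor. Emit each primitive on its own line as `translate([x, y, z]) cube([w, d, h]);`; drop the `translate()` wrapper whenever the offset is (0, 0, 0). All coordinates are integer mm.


translate([261, 263, 0]) cube([163, 117, 2638]);


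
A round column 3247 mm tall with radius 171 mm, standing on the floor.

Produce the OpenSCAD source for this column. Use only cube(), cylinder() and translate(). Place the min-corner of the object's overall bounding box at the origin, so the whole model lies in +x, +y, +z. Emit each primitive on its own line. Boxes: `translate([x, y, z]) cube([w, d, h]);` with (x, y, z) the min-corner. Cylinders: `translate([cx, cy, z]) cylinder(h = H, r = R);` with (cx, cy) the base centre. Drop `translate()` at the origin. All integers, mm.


translate([171, 171, 0]) cylinder(h = 3247, r = 171);


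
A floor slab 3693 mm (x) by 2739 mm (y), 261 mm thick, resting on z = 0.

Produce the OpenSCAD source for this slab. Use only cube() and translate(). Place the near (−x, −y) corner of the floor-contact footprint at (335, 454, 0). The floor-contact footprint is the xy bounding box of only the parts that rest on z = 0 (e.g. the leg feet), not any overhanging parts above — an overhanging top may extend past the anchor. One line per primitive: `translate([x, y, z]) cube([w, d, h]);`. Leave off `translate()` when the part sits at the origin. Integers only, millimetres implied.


translate([335, 454, 0]) cube([3693, 2739, 261]);


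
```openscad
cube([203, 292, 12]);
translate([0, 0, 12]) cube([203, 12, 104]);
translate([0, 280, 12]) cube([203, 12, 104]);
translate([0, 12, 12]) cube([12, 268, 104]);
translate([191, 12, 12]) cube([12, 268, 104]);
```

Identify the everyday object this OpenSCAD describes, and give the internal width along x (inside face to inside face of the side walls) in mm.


An open box. The internal width is 179 mm.

A 203×292 base slab with four walls standing on it — an open box. The base is 203 mm wide and the walls are 12 mm thick, so the internal width is 203 − 2 × 12 = 179 mm.


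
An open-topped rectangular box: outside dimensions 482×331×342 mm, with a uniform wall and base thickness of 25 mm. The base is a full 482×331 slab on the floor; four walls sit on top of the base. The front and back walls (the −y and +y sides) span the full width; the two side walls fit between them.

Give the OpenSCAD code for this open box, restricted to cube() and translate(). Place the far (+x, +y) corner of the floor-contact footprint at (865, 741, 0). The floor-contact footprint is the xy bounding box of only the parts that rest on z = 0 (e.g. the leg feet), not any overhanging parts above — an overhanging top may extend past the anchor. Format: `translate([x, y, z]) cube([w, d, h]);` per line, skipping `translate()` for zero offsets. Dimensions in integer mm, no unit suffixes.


translate([383, 410, 0]) cube([482, 331, 25]);
translate([383, 410, 25]) cube([482, 25, 317]);
translate([383, 716, 25]) cube([482, 25, 317]);
translate([383, 435, 25]) cube([25, 281, 317]);
translate([840, 435, 25]) cube([25, 281, 317]);


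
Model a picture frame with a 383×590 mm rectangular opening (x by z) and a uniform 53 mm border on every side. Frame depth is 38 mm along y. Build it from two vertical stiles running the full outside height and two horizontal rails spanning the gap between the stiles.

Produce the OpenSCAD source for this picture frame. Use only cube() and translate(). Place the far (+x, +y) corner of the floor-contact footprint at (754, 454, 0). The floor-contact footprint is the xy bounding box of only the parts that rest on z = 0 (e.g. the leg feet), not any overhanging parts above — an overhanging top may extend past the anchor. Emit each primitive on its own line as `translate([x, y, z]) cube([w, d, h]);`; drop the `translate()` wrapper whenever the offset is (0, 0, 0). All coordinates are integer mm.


translate([265, 416, 0]) cube([53, 38, 696]);
translate([701, 416, 0]) cube([53, 38, 696]);
translate([318, 416, 0]) cube([383, 38, 53]);
translate([318, 416, 643]) cube([383, 38, 53]);


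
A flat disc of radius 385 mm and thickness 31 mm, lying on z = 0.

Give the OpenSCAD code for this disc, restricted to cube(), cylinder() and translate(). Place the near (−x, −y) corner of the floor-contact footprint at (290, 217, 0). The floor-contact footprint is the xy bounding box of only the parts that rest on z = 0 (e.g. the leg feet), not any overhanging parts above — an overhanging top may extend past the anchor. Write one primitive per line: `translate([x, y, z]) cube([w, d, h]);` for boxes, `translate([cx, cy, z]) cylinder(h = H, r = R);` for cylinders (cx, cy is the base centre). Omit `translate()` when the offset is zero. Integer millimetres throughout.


translate([675, 602, 0]) cylinder(h = 31, r = 385);


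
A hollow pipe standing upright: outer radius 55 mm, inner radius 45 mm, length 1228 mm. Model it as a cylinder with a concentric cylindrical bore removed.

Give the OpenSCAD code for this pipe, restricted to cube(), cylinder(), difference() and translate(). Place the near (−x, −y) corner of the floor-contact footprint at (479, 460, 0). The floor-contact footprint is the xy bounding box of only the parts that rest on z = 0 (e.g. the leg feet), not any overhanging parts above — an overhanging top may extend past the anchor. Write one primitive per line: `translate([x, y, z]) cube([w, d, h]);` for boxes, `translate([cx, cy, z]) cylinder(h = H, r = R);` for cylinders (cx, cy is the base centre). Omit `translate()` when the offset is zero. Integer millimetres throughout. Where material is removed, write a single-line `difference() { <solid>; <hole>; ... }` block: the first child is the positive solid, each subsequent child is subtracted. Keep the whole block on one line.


difference() { translate([534, 515, 0]) cylinder(h = 1228, r = 55); translate([534, 515, 0]) cylinder(h = 1228, r = 45); }


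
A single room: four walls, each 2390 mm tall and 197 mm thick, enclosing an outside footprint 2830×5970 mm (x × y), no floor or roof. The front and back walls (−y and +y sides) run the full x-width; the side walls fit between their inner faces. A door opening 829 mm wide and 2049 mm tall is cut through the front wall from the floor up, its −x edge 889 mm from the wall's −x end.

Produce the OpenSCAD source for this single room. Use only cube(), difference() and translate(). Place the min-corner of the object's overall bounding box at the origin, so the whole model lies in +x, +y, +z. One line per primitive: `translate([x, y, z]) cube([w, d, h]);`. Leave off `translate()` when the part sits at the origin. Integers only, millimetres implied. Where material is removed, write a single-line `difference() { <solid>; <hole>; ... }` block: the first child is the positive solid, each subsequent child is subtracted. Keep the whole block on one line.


difference() { cube([2830, 197, 2390]); translate([889, 0, 0]) cube([829, 197, 2049]); }
translate([0, 5773, 0]) cube([2830, 197, 2390]);
translate([0, 197, 0]) cube([197, 5576, 2390]);
translate([2633, 197, 0]) cube([197, 5576, 2390]);


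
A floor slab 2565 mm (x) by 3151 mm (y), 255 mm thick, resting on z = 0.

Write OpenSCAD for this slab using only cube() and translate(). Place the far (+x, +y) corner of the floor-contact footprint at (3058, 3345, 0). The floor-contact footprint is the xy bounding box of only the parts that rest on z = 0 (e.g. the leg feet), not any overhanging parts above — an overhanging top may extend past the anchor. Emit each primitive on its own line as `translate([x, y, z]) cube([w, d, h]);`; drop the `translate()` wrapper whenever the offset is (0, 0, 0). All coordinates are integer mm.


translate([493, 194, 0]) cube([2565, 3151, 255]);


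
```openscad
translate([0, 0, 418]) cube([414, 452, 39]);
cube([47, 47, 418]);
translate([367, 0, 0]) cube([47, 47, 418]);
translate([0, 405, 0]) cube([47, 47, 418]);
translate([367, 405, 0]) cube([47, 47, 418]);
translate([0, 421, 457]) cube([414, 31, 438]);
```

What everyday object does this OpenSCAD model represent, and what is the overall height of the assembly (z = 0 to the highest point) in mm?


A chair. The overall height is 895 mm.

A slab on four corner posts with a tall panel at the back — a chair. The seat slab sits at z = 418 with thickness 39, and the 438 mm backrest starts at the seat top, so the overall height is 418 + 39 + 438 = 895 mm.


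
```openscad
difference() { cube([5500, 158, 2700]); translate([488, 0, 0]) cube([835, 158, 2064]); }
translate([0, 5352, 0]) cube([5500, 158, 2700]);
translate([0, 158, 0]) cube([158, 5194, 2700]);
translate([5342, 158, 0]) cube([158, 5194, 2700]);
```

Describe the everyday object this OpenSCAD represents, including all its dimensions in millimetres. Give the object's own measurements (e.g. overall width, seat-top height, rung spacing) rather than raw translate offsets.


A single room: four walls, each 2700 mm tall and 158 mm thick, enclosing an outside footprint 5500×5510 mm (x × y), no floor or roof. The front and back walls (−y and +y sides) run the full x-width; the side walls fit between their inner faces. A door opening 835 mm wide and 2064 mm tall is cut through the front wall from the floor up, its −x edge 488 mm from the wall's −x end.


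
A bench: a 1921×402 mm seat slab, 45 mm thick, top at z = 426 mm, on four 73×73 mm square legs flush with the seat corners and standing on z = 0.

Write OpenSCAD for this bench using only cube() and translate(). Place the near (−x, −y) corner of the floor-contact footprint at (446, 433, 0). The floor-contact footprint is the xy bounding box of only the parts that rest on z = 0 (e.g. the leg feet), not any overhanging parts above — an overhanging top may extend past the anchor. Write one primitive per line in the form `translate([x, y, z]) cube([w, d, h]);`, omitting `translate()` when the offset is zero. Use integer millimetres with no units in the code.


// leg_h = 426 − 45 = 381
translate([446, 433, 381]) cube([1921, 402, 45]);
translate([446, 433, 0]) cube([73, 73, 381]);
translate([446, 762, 0]) cube([73, 73, 381]);
translate([2294, 433, 0]) cube([73, 73, 381]);
translate([2294, 762, 0]) cube([73, 73, 381]);


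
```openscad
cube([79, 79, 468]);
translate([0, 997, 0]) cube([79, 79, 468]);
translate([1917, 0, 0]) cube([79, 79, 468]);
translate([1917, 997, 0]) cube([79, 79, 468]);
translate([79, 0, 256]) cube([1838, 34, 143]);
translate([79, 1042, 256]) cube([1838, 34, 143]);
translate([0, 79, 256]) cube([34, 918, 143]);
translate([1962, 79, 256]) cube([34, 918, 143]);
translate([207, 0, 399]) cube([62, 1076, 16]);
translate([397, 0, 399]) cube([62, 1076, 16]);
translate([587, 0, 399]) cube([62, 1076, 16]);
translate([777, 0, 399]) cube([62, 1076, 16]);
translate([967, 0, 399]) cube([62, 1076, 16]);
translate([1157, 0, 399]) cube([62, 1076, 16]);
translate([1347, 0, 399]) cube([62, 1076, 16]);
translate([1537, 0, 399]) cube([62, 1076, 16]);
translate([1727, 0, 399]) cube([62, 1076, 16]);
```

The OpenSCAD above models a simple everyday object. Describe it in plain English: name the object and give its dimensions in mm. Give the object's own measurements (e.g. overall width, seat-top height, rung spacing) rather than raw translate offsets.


A bed frame 1996 mm long (x) by 1076 mm wide (y). Four 79×79 mm corner posts, 468 mm tall, at the corners of the footprint. Four rails of 34 mm thickness and 143 mm height run between adjacent posts with their undersides at z = 256 mm, their outer faces flush with the outside of the frame (the two x-running rails run between the posts' inner faces; the two y-running rails run between the posts' inner faces). 9 slats, each 62 mm wide (x) and 16 mm thick, lie across the top of the two x-running rails, running the full 1076 mm width of the frame in y; along x they sit between the end posts with a 128 mm gap after the −x posts and between neighbouring slats and before the +x posts.


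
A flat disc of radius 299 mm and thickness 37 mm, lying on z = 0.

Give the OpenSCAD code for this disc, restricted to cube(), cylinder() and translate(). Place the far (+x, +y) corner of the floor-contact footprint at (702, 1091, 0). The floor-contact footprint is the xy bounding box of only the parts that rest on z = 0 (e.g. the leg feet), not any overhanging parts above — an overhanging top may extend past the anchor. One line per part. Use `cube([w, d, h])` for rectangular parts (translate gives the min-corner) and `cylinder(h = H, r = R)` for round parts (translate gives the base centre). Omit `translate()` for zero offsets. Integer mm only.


translate([403, 792, 0]) cylinder(h = 37, r = 299);


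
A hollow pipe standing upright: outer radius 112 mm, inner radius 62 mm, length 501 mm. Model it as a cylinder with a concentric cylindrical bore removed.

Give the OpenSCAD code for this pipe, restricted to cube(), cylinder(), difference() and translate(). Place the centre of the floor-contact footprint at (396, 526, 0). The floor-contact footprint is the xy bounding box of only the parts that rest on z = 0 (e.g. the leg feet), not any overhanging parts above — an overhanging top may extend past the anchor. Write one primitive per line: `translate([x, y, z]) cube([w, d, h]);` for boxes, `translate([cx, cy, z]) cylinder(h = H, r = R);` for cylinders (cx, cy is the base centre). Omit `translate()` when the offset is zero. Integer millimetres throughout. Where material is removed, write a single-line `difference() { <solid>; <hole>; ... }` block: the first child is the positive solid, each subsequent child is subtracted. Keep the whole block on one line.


difference() { translate([396, 526, 0]) cylinder(h = 501, r = 112); translate([396, 526, 0]) cylinder(h = 501, r = 62); }


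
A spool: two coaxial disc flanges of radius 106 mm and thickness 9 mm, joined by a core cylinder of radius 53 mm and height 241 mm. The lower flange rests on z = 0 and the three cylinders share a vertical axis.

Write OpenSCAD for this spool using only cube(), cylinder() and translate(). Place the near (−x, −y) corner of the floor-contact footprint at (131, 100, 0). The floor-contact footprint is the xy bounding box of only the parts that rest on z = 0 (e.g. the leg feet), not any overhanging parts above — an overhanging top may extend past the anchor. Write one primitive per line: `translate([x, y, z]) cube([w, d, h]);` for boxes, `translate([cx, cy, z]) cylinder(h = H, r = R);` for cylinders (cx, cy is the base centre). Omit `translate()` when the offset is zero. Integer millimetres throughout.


translate([237, 206, 0]) cylinder(h = 9, r = 106);
translate([237, 206, 9]) cylinder(h = 241, r = 53);
translate([237, 206, 250]) cylinder(h = 9, r = 106);


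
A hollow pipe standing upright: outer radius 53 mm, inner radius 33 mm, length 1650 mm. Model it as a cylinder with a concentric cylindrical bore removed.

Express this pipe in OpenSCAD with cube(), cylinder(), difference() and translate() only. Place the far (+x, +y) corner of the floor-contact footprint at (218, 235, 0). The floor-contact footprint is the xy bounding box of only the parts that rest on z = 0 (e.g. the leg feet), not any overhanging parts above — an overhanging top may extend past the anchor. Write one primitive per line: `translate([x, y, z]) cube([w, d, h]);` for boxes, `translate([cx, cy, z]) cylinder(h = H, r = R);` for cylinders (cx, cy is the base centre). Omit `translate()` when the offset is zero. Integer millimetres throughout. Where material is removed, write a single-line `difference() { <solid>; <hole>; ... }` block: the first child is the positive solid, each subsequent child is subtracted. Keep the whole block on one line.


difference() { translate([165, 182, 0]) cylinder(h = 1650, r = 53); translate([165, 182, 0]) cylinder(h = 1650, r = 33); }


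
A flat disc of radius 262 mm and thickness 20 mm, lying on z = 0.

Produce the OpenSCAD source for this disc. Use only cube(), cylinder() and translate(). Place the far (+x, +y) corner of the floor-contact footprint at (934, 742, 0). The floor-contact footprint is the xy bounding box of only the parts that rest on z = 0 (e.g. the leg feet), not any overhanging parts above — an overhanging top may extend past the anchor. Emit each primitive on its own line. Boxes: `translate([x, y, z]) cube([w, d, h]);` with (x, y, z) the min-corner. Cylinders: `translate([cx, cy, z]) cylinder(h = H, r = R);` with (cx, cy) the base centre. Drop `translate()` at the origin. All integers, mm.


translate([672, 480, 0]) cylinder(h = 20, r = 262);


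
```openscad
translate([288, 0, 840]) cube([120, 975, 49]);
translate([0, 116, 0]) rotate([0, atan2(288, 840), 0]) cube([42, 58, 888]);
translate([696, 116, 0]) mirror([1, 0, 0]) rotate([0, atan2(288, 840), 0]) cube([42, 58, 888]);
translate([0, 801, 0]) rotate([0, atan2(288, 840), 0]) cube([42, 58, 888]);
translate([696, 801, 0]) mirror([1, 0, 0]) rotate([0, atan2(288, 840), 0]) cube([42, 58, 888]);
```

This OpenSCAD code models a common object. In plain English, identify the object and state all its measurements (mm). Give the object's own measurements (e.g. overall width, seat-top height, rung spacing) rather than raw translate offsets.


A sawhorse. A 120×975×49 mm beam (x, y, z) sits on two A-frame leg pairs. Each pair is two raked legs of 42×58 mm section (58 mm along y) splaying symmetrically in x. Each leg rises 840 mm vertically over 288 mm of horizontal reach and is 888 mm long along its own axis. Every leg's outer bottom edge rests on the floor and its outer top edge meets a bottom edge of the beam — the left legs (tilting toward +x) meet the beam's −x bottom edge, the right legs (their mirror images, tilting toward −x) meet its +x bottom edge — so the leg tops tuck under the beam, the beam's underside is 840 mm above the floor, and the feet are 696 mm apart outside-to-outside with the beam centred between them. The two leg pairs are set in 116 mm from either end of the beam.


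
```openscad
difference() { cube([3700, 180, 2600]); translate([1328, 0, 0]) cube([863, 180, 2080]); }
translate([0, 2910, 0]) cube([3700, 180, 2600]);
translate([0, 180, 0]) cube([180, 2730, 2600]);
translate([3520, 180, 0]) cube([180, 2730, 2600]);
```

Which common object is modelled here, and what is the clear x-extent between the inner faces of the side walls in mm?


A single room. The interior width is 3340 mm.

Four walls enclosing a rectangle with a door in the front wall — a room. Outside width 3700 minus two 180 mm walls gives 3340 mm.


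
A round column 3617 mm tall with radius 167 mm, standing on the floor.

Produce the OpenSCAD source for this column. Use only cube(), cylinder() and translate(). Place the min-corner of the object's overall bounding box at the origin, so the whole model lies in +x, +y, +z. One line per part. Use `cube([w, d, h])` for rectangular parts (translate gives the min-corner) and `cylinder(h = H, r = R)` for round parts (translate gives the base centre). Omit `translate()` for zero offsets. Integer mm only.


translate([167, 167, 0]) cylinder(h = 3617, r = 167);


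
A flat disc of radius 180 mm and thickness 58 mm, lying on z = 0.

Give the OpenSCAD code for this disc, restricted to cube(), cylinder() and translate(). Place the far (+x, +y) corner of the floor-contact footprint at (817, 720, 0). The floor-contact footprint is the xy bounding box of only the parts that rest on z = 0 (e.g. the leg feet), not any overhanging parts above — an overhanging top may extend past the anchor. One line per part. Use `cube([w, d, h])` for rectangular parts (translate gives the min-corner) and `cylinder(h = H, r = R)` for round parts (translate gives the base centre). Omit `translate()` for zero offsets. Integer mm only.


translate([637, 540, 0]) cylinder(h = 58, r = 180);


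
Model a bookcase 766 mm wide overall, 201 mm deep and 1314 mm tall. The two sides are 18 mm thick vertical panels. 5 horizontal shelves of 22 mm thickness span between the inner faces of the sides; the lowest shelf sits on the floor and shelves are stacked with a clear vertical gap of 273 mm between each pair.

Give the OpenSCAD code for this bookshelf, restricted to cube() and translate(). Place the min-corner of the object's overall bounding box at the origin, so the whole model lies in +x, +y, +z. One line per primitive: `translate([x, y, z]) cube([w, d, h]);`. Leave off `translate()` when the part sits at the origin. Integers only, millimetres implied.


cube([18, 201, 1314]);
translate([748, 0, 0]) cube([18, 201, 1314]);
translate([18, 0, 0]) cube([730, 201, 22]);
translate([18, 0, 295]) cube([730, 201, 22]);
translate([18, 0, 590]) cube([730, 201, 22]);
translate([18, 0, 885]) cube([730, 201, 22]);
translate([18, 0, 1180]) cube([730, 201, 22]);


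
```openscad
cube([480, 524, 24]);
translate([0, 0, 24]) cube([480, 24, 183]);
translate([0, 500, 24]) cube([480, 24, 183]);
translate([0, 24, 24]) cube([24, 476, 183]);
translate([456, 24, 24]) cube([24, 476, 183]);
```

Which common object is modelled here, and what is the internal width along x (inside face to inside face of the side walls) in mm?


An open box. The internal width is 432 mm.

A 480×524 base slab with four walls standing on it — an open box. The base is 480 mm wide and the walls are 24 mm thick, so the internal width is 480 − 2 × 24 = 432 mm.


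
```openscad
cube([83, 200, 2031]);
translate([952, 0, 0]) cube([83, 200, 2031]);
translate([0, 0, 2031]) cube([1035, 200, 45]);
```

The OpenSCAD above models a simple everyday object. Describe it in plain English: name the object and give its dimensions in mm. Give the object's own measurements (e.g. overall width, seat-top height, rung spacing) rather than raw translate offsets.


A door frame. The clear opening is 869 mm wide and 2031 mm high. Two 83 mm wide jambs, 200 mm deep, stand either side of the opening from the floor to the top of the opening. A 45 mm thick head sits across the top of both jambs, spanning the full outside width of the frame.


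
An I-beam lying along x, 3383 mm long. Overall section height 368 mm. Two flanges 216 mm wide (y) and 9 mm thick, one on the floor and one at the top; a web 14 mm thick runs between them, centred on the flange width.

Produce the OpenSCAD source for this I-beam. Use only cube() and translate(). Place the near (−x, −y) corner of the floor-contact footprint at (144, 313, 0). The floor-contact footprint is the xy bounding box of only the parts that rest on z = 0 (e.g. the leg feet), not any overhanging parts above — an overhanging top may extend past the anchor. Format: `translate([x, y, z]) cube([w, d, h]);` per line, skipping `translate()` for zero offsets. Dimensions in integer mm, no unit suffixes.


translate([144, 313, 0]) cube([3383, 216, 9]);
translate([144, 414, 9]) cube([3383, 14, 350]);
translate([144, 313, 359]) cube([3383, 216, 9]);
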